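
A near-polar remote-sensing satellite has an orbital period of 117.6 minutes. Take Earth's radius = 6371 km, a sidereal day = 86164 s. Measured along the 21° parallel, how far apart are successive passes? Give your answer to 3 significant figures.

3060 km

T = 117.6 min = 7056.0 s.
Node shift per orbit = (7056.0/86164) × 360° = 29.48°.
Equatorial spacing = 29.48 × 111.2 km/° = 3278 km.
At 21° latitude, spacing = 3278 × cos(21°) = 3060 km.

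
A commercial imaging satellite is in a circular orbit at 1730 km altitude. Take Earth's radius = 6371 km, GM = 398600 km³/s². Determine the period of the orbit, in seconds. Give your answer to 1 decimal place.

7256.4 seconds

Semi-major axis a = 6371 + 1730 = 8101 km. Period T = 2π√(a³/μ) = 2π√(8101³/398600) = 7256.4 s = 120.94 min.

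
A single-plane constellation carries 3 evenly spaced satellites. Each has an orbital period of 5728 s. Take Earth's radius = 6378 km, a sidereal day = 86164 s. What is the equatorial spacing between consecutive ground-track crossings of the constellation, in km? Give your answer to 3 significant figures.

Single-satellite node shift = (5728.0/86164) × 360° = 23.93°.
With 3 satellites evenly phased, successive equator crossings are 23.93/3 = 7.977° apart.
That is 7.977 × 111.3 = 888 km at the equator.

888 km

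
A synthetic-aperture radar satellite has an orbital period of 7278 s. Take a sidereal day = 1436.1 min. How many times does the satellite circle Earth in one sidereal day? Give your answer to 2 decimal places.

11.84

Orbits per sidereal day = 86166 / 7278.0 = 11.839.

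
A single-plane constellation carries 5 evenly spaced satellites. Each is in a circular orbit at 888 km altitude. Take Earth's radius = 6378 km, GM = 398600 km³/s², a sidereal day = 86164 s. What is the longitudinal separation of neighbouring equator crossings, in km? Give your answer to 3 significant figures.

Semi-major axis a = 6378 + 888 = 7266 km. Period T = 2π√(a³/μ) = 2π√(7266³/398600) = 6163.9 s = 102.73 min.
Single-satellite node shift = (6163.9/86164) × 360° = 25.75°.
With 5 satellites evenly phased, successive equator crossings are 25.75/5 = 5.151° apart.
That is 5.151 × 111.3 = 573 km at the equator.

573 km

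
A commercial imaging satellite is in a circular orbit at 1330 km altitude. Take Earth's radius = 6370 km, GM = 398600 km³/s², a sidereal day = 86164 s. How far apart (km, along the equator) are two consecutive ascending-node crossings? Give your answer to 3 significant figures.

Semi-major axis a = 6370 + 1330 = 7700 km. Period T = 2π√(a³/μ) = 2π√(7700³/398600) = 6724.3 s = 112.07 min.
During one orbit Earth rotates (6724.3 / 86164) × 360° = 28.09°.
At the equator that is 28.09° × (2π·6370/360) km/° = 28.09 × 111.2 = 3123 km.

3120 km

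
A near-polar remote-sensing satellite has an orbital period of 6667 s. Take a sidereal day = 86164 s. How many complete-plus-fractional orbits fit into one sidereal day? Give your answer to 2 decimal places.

Orbits per sidereal day = 86164 / 6667.0 = 12.924.

12.92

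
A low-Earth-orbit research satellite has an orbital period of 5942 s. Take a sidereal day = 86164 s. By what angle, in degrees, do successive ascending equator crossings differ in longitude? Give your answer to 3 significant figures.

24.8°

During one orbit Earth rotates (5942.0 / 86164) × 360° = 24.83°.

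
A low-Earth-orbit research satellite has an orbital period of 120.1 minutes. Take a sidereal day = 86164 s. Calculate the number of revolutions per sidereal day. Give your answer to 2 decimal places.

T = 120.1 min = 7206.0 s.
Orbits per sidereal day = 86164 / 7206.0 = 11.957.

11.96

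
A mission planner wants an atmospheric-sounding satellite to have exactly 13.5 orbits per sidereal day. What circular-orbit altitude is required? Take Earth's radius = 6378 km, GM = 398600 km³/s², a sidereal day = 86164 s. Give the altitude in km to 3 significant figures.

Required period T = 86164 / 13.5 = 6382.5 s.
From T = 2π√(a³/μ): a = (μ T²/4π²)^(1/3) = (398600 × 6382.5² / 4π²)^(1/3) = 7437 km.
Altitude h = a − R = 7437 − 6378 = 1059 km.

1060 km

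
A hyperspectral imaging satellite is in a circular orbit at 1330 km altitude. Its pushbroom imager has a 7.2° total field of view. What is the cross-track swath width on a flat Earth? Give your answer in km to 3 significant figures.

Half-angle = 7.2°/2 = 3.6°.
Swath width ≈ 2h·tan(θ/2) = 2 × 1330 × tan(3.6°) = 167.4 km.

167 km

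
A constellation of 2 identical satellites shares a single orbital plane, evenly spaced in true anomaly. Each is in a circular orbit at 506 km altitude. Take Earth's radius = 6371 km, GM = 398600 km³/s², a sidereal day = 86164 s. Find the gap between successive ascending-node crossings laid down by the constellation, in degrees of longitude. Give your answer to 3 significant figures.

Semi-major axis a = 6371 + 506 = 6877 km. Period T = 2π√(a³/μ) = 2π√(6877³/398600) = 5675.6 s = 94.59 min.
Single-satellite node shift = (5675.6/86164) × 360° = 23.71°.
With 2 satellites evenly phased, successive equator crossings are 23.71/2 = 11.856° apart.

11.9°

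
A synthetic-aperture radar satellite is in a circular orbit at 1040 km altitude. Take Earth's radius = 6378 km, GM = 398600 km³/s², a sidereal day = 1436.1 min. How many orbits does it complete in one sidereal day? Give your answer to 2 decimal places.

13.55

Semi-major axis a = 6378 + 1040 = 7418 km. Period T = 2π√(a³/μ) = 2π√(7418³/398600) = 6358.3 s = 105.97 min.
Orbits per sidereal day = 86166 / 6358.3 = 13.552.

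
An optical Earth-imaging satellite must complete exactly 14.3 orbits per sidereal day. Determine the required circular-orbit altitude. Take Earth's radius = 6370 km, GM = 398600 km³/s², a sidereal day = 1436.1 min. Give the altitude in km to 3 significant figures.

787 km

Required period T = 86166 / 14.3 = 6025.6 s.
From T = 2π√(a³/μ): a = (μ T²/4π²)^(1/3) = (398600 × 6025.6² / 4π²)^(1/3) = 7157 km.
Altitude h = a − R = 7157 − 6370 = 787 km.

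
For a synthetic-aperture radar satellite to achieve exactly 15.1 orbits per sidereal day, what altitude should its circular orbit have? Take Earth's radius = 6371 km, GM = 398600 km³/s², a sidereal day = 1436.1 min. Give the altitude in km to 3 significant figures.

Required period T = 86166 / 15.1 = 5706.4 s.
From T = 2π√(a³/μ): a = (μ T²/4π²)^(1/3) = (398600 × 5706.4² / 4π²)^(1/3) = 6902 km.
Altitude h = a − R = 6902 − 6371 = 531 km.

531 km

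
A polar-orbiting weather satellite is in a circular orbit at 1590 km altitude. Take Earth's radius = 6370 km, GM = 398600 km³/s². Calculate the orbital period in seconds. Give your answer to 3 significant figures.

7070 seconds

Semi-major axis a = 6370 + 1590 = 7960 km. Period T = 2π√(a³/μ) = 2π√(7960³/398600) = 7067.7 s = 117.80 min.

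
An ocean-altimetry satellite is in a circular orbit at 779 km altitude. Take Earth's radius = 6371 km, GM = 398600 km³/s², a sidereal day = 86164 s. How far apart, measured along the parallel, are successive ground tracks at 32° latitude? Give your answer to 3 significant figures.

Semi-major axis a = 6371 + 779 = 7150 km. Period T = 2π√(a³/μ) = 2π√(7150³/398600) = 6016.9 s = 100.28 min.
Node shift per orbit = (6016.9/86164) × 360° = 25.14°.
Equatorial spacing = 25.14 × 111.2 km/° = 2795 km.
At 32° latitude, spacing = 2795 × cos(32°) = 2371 km.

2370 km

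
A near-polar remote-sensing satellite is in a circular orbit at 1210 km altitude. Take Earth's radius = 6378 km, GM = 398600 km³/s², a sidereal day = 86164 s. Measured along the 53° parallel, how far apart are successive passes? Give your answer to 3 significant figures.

Semi-major axis a = 6378 + 1210 = 7588 km. Period T = 2π√(a³/μ) = 2π√(7588³/398600) = 6578.1 s = 109.64 min.
Node shift per orbit = (6578.1/86164) × 360° = 27.48°.
Equatorial spacing = 27.48 × 111.3 km/° = 3059 km.
At 53° latitude, spacing = 3059 × cos(53°) = 1841 km.

1840 km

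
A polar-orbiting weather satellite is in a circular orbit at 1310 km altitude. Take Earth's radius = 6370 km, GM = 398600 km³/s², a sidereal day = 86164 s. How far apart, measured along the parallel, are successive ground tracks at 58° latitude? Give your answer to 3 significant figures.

Semi-major axis a = 6370 + 1310 = 7680 km. Period T = 2π√(a³/μ) = 2π√(7680³/398600) = 6698.1 s = 111.64 min.
Node shift per orbit = (6698.1/86164) × 360° = 27.99°.
Equatorial spacing = 27.99 × 111.2 km/° = 3111 km.
At 58° latitude, spacing = 3111 × cos(58°) = 1649 km.

1650 km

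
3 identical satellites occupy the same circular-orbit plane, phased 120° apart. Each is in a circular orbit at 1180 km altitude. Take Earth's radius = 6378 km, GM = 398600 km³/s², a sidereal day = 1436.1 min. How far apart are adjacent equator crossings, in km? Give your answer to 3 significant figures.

Semi-major axis a = 6378 + 1180 = 7558 km. Period T = 2π√(a³/μ) = 2π√(7558³/398600) = 6539.2 s = 108.99 min.
Single-satellite node shift = (6539.2/86166) × 360° = 27.32°.
With 3 satellites evenly phased, successive equator crossings are 27.32/3 = 9.107° apart.
That is 9.107 × 111.3 = 1014 km at the equator.

1010 km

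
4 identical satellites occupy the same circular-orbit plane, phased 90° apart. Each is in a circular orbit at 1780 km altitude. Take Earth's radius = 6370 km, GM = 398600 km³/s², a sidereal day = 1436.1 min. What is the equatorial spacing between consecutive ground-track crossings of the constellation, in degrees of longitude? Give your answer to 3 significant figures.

Semi-major axis a = 6370 + 1780 = 8150 km. Period T = 2π√(a³/μ) = 2π√(8150³/398600) = 7322.3 s = 122.04 min.
Single-satellite node shift = (7322.3/86166) × 360° = 30.59°.
With 4 satellites evenly phased, successive equator crossings are 30.59/4 = 7.648° apart.

7.65°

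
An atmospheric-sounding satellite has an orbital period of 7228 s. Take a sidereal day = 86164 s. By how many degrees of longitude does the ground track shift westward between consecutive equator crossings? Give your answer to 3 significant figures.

30.2°

During one orbit Earth rotates (7228.0 / 86164) × 360° = 30.20°.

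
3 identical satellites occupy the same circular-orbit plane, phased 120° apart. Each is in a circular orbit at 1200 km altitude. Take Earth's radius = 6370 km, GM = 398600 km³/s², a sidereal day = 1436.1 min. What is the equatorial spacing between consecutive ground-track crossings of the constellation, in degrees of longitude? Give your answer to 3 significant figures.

9.13°

Semi-major axis a = 6370 + 1200 = 7570 km. Period T = 2π√(a³/μ) = 2π√(7570³/398600) = 6554.7 s = 109.25 min.
Single-satellite node shift = (6554.7/86166) × 360° = 27.39°.
With 3 satellites evenly phased, successive equator crossings are 27.39/3 = 9.129° apart.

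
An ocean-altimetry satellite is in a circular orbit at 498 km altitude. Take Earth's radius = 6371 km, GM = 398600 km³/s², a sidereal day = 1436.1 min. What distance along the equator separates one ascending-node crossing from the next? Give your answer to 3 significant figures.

2630 km

Semi-major axis a = 6371 + 498 = 6869 km. Period T = 2π√(a³/μ) = 2π√(6869³/398600) = 5665.7 s = 94.43 min.
During one orbit Earth rotates (5665.7 / 86166) × 360° = 23.67°.
At the equator that is 23.67° × (2π·6371/360) km/° = 23.67 × 111.2 = 2632 km.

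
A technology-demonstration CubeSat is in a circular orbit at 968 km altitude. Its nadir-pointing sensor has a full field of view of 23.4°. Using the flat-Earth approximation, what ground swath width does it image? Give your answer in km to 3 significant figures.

401 km

Half-angle = 23.4°/2 = 11.7°.
Swath width ≈ 2h·tan(θ/2) = 2 × 968 × tan(11.7°) = 400.9 km.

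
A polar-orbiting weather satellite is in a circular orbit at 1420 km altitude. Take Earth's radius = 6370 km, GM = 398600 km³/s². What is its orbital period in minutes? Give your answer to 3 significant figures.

114 min

Semi-major axis a = 6370 + 1420 = 7790 km. Period T = 2π√(a³/μ) = 2π√(7790³/398600) = 6842.5 s = 114.04 min.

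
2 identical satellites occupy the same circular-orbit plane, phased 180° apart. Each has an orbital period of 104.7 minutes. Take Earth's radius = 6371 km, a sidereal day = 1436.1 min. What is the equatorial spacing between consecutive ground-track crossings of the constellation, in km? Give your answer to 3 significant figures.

1460 km

T = 104.7 min = 6282.0 s.
Single-satellite node shift = (6282.0/86166) × 360° = 26.25°.
With 2 satellites evenly phased, successive equator crossings are 26.25/2 = 13.123° apart.
That is 13.123 × 111.2 = 1459 km at the equator.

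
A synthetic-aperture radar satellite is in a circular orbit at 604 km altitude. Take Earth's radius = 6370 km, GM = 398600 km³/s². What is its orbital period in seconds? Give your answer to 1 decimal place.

Semi-major axis a = 6370 + 604 = 6974 km. Period T = 2π√(a³/μ) = 2π√(6974³/398600) = 5796.1 s = 96.60 min.

5796.1 seconds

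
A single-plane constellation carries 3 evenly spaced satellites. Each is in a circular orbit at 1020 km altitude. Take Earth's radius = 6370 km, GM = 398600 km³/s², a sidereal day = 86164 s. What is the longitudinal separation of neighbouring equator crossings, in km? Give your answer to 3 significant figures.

979 km

Semi-major axis a = 6370 + 1020 = 7390 km. Period T = 2π√(a³/μ) = 2π√(7390³/398600) = 6322.3 s = 105.37 min.
Single-satellite node shift = (6322.3/86164) × 360° = 26.42°.
With 3 satellites evenly phased, successive equator crossings are 26.42/3 = 8.805° apart.
That is 8.805 × 111.2 = 979 km at the equator.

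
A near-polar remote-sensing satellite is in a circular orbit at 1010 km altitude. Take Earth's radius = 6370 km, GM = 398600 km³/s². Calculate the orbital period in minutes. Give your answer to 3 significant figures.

Semi-major axis a = 6370 + 1010 = 7380 km. Period T = 2π√(a³/μ) = 2π√(7380³/398600) = 6309.5 s = 105.16 min.

105 min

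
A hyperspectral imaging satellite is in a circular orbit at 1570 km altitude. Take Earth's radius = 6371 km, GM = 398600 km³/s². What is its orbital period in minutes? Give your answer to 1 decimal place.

Semi-major axis a = 6371 + 1570 = 7941 km. Period T = 2π√(a³/μ) = 2π√(7941³/398600) = 7042.5 s = 117.37 min.

117.4 min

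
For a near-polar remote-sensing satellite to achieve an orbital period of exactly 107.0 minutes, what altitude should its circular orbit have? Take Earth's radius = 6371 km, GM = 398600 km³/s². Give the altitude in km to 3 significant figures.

T = 107.0 min = 6420.0 s.
From T = 2π√(a³/μ): a = (μ T²/4π²)^(1/3) = (398600 × 6420.0² / 4π²)^(1/3) = 7466 km.
Altitude h = a − R = 7466 − 6371 = 1095 km.

1090 km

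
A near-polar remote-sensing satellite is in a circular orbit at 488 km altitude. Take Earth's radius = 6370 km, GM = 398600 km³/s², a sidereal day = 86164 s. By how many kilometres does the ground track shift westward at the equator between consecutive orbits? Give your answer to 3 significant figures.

2630 km

Semi-major axis a = 6370 + 488 = 6858 km. Period T = 2π√(a³/μ) = 2π√(6858³/398600) = 5652.1 s = 94.20 min.
During one orbit Earth rotates (5652.1 / 86164) × 360° = 23.61°.
At the equator that is 23.61° × (2π·6370/360) km/° = 23.61 × 111.2 = 2625 km.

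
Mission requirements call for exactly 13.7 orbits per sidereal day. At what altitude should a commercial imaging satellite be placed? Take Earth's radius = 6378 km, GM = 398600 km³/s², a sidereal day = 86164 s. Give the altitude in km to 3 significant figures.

Required period T = 86164 / 13.7 = 6289.3 s.
From T = 2π√(a³/μ): a = (μ T²/4π²)^(1/3) = (398600 × 6289.3² / 4π²)^(1/3) = 7364 km.
Altitude h = a − R = 7364 − 6378 = 986 km.

986 km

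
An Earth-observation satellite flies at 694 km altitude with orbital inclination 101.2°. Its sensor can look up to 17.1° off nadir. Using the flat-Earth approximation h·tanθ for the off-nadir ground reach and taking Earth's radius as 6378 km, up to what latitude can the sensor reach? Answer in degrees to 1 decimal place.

Retrograde orbit: the ground track reaches ±(180° − i) = ±(180 − 101.2) = ±78.8°.
Sensor half-swath on the ground ≈ 694·tan(17.1°) = 214 km = 1.92° of latitude.
Maximum observable latitude ≈ 78.8 + 1.92 = 80.7°.

80.7°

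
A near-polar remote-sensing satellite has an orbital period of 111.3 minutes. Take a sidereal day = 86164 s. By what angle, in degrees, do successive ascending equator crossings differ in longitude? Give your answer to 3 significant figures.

27.9°

T = 111.3 min = 6678.0 s.
During one orbit Earth rotates (6678.0 / 86164) × 360° = 27.90°.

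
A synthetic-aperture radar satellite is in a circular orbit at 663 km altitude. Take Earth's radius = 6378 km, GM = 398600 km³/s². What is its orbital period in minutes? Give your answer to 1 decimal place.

Semi-major axis a = 6378 + 663 = 7041 km. Period T = 2π√(a³/μ) = 2π√(7041³/398600) = 5879.8 s = 98.00 min.

98.0 min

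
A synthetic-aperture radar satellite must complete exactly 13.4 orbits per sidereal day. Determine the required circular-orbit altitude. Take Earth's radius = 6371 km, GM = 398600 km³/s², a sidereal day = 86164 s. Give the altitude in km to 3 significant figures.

Required period T = 86164 / 13.4 = 6430.1 s.
From T = 2π√(a³/μ): a = (μ T²/4π²)^(1/3) = (398600 × 6430.1² / 4π²)^(1/3) = 7474 km.
Altitude h = a − R = 7474 − 6371 = 1103 km.

1100 km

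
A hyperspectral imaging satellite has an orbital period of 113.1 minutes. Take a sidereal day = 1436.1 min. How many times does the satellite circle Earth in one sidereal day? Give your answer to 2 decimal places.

12.70

T = 113.1 min = 6786.0 s.
Orbits per sidereal day = 86166 / 6786.0 = 12.698.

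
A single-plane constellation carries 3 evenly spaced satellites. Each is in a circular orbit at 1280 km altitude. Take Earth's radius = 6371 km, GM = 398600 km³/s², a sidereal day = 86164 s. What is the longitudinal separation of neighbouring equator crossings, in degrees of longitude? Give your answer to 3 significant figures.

9.28°

Semi-major axis a = 6371 + 1280 = 7651 km. Period T = 2π√(a³/μ) = 2π√(7651³/398600) = 6660.2 s = 111.00 min.
Single-satellite node shift = (6660.2/86164) × 360° = 27.83°.
With 3 satellites evenly phased, successive equator crossings are 27.83/3 = 9.276° apart.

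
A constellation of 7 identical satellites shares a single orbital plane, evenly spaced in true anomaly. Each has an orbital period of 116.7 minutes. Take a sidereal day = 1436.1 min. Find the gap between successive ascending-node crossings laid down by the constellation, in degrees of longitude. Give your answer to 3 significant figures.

4.18°

T = 116.7 min = 7002.0 s.
Single-satellite node shift = (7002.0/86166) × 360° = 29.25°.
With 7 satellites evenly phased, successive equator crossings are 29.25/7 = 4.179° apart.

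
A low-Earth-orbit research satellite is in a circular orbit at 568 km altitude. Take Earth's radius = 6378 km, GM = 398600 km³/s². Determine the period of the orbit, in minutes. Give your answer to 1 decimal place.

Semi-major axis a = 6378 + 568 = 6946 km. Period T = 2π√(a³/μ) = 2π√(6946³/398600) = 5761.2 s = 96.02 min.

96.0 min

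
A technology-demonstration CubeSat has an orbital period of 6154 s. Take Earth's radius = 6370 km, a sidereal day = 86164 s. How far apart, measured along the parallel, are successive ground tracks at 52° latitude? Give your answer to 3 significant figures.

1760 km

Node shift per orbit = (6154.0/86164) × 360° = 25.71°.
Equatorial spacing = 25.71 × 111.2 km/° = 2859 km.
At 52° latitude, spacing = 2859 × cos(52°) = 1760 km.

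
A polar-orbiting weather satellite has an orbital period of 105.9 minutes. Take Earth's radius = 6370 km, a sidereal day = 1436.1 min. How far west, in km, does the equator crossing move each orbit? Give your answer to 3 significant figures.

2950 km

T = 105.9 min = 6354.0 s.
During one orbit Earth rotates (6354.0 / 86166) × 360° = 26.55°.
At the equator that is 26.55° × (2π·6370/360) km/° = 26.55 × 111.2 = 2951 km.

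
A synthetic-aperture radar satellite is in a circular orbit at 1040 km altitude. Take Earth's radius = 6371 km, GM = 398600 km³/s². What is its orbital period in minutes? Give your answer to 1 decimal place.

105.8 min

Semi-major axis a = 6371 + 1040 = 7411 km. Period T = 2π√(a³/μ) = 2π√(7411³/398600) = 6349.3 s = 105.82 min.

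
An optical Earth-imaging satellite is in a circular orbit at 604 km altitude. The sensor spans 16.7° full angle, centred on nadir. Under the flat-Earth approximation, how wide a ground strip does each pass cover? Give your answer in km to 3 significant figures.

177 km

Half-angle = 16.7°/2 = 8.35°.
Swath width ≈ 2h·tan(θ/2) = 2 × 604 × tan(8.35°) = 177.3 km.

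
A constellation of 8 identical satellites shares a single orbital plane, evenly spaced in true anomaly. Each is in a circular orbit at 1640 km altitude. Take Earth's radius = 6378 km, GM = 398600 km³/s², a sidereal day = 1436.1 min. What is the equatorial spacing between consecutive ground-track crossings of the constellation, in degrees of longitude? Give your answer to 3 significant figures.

3.73°

Semi-major axis a = 6378 + 1640 = 8018 km. Period T = 2π√(a³/μ) = 2π√(8018³/398600) = 7145.1 s = 119.09 min.
Single-satellite node shift = (7145.1/86166) × 360° = 29.85°.
With 8 satellites evenly phased, successive equator crossings are 29.85/8 = 3.732° apart.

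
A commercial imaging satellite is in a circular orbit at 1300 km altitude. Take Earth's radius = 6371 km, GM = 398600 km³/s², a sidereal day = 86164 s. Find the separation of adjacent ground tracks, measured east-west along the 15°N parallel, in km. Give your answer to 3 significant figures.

3000 km

Semi-major axis a = 6371 + 1300 = 7671 km. Period T = 2π√(a³/μ) = 2π√(7671³/398600) = 6686.4 s = 111.44 min.
Node shift per orbit = (6686.4/86164) × 360° = 27.94°.
Equatorial spacing = 27.94 × 111.2 km/° = 3106 km.
At 15° latitude, spacing = 3106 × cos(15°) = 3001 km.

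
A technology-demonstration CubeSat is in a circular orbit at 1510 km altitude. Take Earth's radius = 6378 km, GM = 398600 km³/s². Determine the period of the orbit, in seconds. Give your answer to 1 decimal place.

6972.1 seconds

Semi-major axis a = 6378 + 1510 = 7888 km. Period T = 2π√(a³/μ) = 2π√(7888³/398600) = 6972.1 s = 116.20 min.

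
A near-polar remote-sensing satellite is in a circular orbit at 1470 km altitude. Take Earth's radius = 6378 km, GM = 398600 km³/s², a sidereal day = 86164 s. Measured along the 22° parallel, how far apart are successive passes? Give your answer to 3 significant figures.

Semi-major axis a = 6378 + 1470 = 7848 km. Period T = 2π√(a³/μ) = 2π√(7848³/398600) = 6919.1 s = 115.32 min.
Node shift per orbit = (6919.1/86164) × 360° = 28.91°.
Equatorial spacing = 28.91 × 111.3 km/° = 3218 km.
At 22° latitude, spacing = 3218 × cos(22°) = 2984 km.

2980 km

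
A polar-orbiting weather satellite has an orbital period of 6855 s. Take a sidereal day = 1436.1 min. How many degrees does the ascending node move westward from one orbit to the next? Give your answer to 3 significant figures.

28.6°

During one orbit Earth rotates (6855.0 / 86166) × 360° = 28.64°.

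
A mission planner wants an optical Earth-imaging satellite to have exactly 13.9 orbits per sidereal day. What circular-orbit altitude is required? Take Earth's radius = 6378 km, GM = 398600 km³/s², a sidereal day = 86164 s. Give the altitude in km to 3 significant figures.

Required period T = 86164 / 13.9 = 6198.8 s.
From T = 2π√(a³/μ): a = (μ T²/4π²)^(1/3) = (398600 × 6198.8² / 4π²)^(1/3) = 7293 km.
Altitude h = a − R = 7293 − 6378 = 915 km.

915 km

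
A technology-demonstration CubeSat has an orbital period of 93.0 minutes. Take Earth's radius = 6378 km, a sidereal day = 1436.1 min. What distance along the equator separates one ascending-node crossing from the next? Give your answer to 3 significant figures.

2600 km

T = 93.0 min = 5580.0 s.
During one orbit Earth rotates (5580.0 / 86166) × 360° = 23.31°.
At the equator that is 23.31° × (2π·6378/360) km/° = 23.31 × 111.3 = 2595 km.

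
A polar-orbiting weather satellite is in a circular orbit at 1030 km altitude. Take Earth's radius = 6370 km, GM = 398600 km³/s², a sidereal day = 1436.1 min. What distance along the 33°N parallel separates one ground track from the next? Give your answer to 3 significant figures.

Semi-major axis a = 6370 + 1030 = 7400 km. Period T = 2π√(a³/μ) = 2π√(7400³/398600) = 6335.2 s = 105.59 min.
Node shift per orbit = (6335.2/86166) × 360° = 26.47°.
Equatorial spacing = 26.47 × 111.2 km/° = 2943 km.
At 33° latitude, spacing = 2943 × cos(33°) = 2468 km.

2470 km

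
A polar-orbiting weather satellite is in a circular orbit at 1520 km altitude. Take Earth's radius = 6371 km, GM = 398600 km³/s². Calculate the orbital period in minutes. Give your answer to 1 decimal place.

Semi-major axis a = 6371 + 1520 = 7891 km. Period T = 2π√(a³/μ) = 2π√(7891³/398600) = 6976.0 s = 116.27 min.

116.3 min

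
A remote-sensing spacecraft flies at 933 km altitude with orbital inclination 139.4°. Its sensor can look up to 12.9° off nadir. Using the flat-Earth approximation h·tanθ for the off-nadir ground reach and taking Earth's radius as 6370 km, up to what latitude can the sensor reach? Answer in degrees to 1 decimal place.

42.5°

Retrograde orbit: the ground track reaches ±(180° − i) = ±(180 − 139.4) = ±40.6°.
Sensor half-swath on the ground ≈ 933·tan(12.9°) = 214 km = 1.92° of latitude.
Maximum observable latitude ≈ 40.6 + 1.92 = 42.5°.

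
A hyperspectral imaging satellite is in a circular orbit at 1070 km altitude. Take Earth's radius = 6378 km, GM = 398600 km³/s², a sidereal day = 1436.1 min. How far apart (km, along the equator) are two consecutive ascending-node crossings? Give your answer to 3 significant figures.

2980 km

Semi-major axis a = 6378 + 1070 = 7448 km. Period T = 2π√(a³/μ) = 2π√(7448³/398600) = 6396.9 s = 106.62 min.
During one orbit Earth rotates (6396.9 / 86166) × 360° = 26.73°.
At the equator that is 26.73° × (2π·6378/360) km/° = 26.73 × 111.3 = 2975 km.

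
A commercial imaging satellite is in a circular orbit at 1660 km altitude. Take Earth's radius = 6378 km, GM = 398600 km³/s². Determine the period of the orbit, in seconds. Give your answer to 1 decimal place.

Semi-major axis a = 6378 + 1660 = 8038 km. Period T = 2π√(a³/μ) = 2π√(8038³/398600) = 7171.9 s = 119.53 min.

7171.9 seconds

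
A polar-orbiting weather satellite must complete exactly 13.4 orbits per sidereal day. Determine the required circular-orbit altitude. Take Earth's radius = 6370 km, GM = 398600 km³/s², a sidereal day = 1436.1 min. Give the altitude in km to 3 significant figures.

1100 km

Required period T = 86166 / 13.4 = 6430.3 s.
From T = 2π√(a³/μ): a = (μ T²/4π²)^(1/3) = (398600 × 6430.3² / 4π²)^(1/3) = 7474 km.
Altitude h = a − R = 7474 − 6370 = 1104 km.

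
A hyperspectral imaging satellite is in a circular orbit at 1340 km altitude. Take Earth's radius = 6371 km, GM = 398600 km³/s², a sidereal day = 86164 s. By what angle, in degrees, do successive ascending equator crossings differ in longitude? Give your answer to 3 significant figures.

28.2°

Semi-major axis a = 6371 + 1340 = 7711 km. Period T = 2π√(a³/μ) = 2π√(7711³/398600) = 6738.7 s = 112.31 min.
During one orbit Earth rotates (6738.7 / 86164) × 360° = 28.15°.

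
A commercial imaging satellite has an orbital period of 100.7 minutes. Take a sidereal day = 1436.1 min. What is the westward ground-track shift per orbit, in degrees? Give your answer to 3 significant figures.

25.2°

T = 100.7 min = 6042.0 s.
During one orbit Earth rotates (6042.0 / 86166) × 360° = 25.24°.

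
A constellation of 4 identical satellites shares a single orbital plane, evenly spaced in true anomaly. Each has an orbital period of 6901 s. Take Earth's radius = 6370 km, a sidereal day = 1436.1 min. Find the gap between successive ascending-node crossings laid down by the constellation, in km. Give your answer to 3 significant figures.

Single-satellite node shift = (6901.0/86166) × 360° = 28.83°.
With 4 satellites evenly phased, successive equator crossings are 28.83/4 = 7.208° apart.
That is 7.208 × 111.2 = 801 km at the equator.

801 km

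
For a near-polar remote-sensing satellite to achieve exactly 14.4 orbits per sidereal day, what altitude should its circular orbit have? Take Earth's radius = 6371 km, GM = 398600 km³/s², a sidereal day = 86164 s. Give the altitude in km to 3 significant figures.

Required period T = 86164 / 14.4 = 5983.6 s.
From T = 2π√(a³/μ): a = (μ T²/4π²)^(1/3) = (398600 × 5983.6² / 4π²)^(1/3) = 7124 km.
Altitude h = a − R = 7124 − 6371 = 753 km.

753 km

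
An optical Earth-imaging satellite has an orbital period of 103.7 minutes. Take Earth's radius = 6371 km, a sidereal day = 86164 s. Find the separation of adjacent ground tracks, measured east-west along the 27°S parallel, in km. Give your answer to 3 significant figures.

T = 103.7 min = 6222.0 s.
Node shift per orbit = (6222.0/86164) × 360° = 26.00°.
Equatorial spacing = 26.00 × 111.2 km/° = 2891 km.
At 27° latitude, spacing = 2891 × cos(27°) = 2576 km.

2580 km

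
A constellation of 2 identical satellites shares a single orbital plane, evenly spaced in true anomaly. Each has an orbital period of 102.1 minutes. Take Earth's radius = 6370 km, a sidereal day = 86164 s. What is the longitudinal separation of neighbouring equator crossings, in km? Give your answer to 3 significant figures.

1420 km

T = 102.1 min = 6126.0 s.
Single-satellite node shift = (6126.0/86164) × 360° = 25.59°.
With 2 satellites evenly phased, successive equator crossings are 25.59/2 = 12.797° apart.
That is 12.797 × 111.2 = 1423 km at the equator.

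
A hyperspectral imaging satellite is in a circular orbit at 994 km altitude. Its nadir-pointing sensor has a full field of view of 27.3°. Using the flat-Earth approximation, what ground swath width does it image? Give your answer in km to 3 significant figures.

483 km

Half-angle = 27.3°/2 = 13.65°.
Swath width ≈ 2h·tan(θ/2) = 2 × 994 × tan(13.65°) = 482.8 km.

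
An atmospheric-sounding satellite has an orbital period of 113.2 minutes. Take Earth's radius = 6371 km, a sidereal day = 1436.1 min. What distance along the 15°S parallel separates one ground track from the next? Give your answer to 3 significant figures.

T = 113.2 min = 6792.0 s.
Node shift per orbit = (6792.0/86166) × 360° = 28.38°.
Equatorial spacing = 28.38 × 111.2 km/° = 3155 km.
At 15° latitude, spacing = 3155 × cos(15°) = 3048 km.

3050 km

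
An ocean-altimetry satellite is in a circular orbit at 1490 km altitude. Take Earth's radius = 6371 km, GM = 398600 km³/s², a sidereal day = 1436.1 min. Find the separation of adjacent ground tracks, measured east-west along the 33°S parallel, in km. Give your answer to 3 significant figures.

Semi-major axis a = 6371 + 1490 = 7861 km. Period T = 2π√(a³/μ) = 2π√(7861³/398600) = 6936.3 s = 115.61 min.
Node shift per orbit = (6936.3/86166) × 360° = 28.98°.
Equatorial spacing = 28.98 × 111.2 km/° = 3222 km.
At 33° latitude, spacing = 3222 × cos(33°) = 2703 km.

2700 km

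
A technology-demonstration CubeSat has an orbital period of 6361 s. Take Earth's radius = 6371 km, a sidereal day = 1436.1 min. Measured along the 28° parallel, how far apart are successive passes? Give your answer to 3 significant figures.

Node shift per orbit = (6361.0/86166) × 360° = 26.58°.
Equatorial spacing = 26.58 × 111.2 km/° = 2955 km.
At 28° latitude, spacing = 2955 × cos(28°) = 2609 km.

2610 km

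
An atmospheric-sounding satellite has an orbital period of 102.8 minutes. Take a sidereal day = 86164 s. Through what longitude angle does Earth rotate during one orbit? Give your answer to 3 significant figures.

25.8°

T = 102.8 min = 6168.0 s.
During one orbit Earth rotates (6168.0 / 86164) × 360° = 25.77°.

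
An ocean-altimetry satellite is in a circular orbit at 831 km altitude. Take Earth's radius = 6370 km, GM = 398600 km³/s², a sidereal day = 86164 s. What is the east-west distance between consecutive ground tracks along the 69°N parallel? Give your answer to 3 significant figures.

Semi-major axis a = 6370 + 831 = 7201 km. Period T = 2π√(a³/μ) = 2π√(7201³/398600) = 6081.4 s = 101.36 min.
Node shift per orbit = (6081.4/86164) × 360° = 25.41°.
Equatorial spacing = 25.41 × 111.2 km/° = 2825 km.
At 69° latitude, spacing = 2825 × cos(69°) = 1012 km.

1010 km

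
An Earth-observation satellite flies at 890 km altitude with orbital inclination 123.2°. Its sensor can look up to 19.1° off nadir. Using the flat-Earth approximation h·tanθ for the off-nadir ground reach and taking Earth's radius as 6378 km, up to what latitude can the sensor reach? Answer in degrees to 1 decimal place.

Retrograde orbit: the ground track reaches ±(180° − i) = ±(180 − 123.2) = ±56.8°.
Sensor half-swath on the ground ≈ 890·tan(19.1°) = 308 km = 2.77° of latitude.
Maximum observable latitude ≈ 56.8 + 2.77 = 59.6°.

59.6°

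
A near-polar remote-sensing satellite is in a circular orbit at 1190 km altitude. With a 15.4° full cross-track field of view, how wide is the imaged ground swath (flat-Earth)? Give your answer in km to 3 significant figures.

Half-angle = 15.4°/2 = 7.7°.
Swath width ≈ 2h·tan(θ/2) = 2 × 1190 × tan(7.7°) = 321.8 km.

322 km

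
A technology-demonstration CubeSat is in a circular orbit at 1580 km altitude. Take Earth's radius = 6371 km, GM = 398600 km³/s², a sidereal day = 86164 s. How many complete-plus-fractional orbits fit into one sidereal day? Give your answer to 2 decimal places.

Semi-major axis a = 6371 + 1580 = 7951 km. Period T = 2π√(a³/μ) = 2π√(7951³/398600) = 7055.8 s = 117.60 min.
Orbits per sidereal day = 86164 / 7055.8 = 12.212.

12.21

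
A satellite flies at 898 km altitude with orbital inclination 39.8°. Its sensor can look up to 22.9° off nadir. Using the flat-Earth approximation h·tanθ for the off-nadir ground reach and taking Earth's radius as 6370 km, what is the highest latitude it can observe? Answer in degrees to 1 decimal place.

43.2°

For a prograde orbit the ground track reaches latitude ±i = ±39.8°.
Sensor half-swath on the ground ≈ 898·tan(22.9°) = 379 km = 3.41° of latitude.
Maximum observable latitude ≈ 39.8 + 3.41 = 43.2°.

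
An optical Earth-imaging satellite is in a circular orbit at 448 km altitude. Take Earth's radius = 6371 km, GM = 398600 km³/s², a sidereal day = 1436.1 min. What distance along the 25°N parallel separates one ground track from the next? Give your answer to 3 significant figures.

2360 km

Semi-major axis a = 6371 + 448 = 6819 km. Period T = 2π√(a³/μ) = 2π√(6819³/398600) = 5603.9 s = 93.40 min.
Node shift per orbit = (5603.9/86166) × 360° = 23.41°.
Equatorial spacing = 23.41 × 111.2 km/° = 2603 km.
At 25° latitude, spacing = 2603 × cos(25°) = 2359 km.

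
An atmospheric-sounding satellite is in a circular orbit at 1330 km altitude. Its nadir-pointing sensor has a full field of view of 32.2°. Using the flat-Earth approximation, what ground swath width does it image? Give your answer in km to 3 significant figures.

768 km

Half-angle = 32.2°/2 = 16.1°.
Swath width ≈ 2h·tan(θ/2) = 2 × 1330 × tan(16.1°) = 767.8 km.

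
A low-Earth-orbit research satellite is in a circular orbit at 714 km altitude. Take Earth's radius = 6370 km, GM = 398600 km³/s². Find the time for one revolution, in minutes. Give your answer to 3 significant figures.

98.9 min

Semi-major axis a = 6370 + 714 = 7084 km. Period T = 2π√(a³/μ) = 2π√(7084³/398600) = 5933.7 s = 98.90 min.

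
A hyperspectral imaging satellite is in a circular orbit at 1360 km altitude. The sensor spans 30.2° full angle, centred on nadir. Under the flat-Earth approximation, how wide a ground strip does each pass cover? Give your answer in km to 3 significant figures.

734 km

Half-angle = 30.2°/2 = 15.1°.
Swath width ≈ 2h·tan(θ/2) = 2 × 1360 × tan(15.1°) = 733.9 km.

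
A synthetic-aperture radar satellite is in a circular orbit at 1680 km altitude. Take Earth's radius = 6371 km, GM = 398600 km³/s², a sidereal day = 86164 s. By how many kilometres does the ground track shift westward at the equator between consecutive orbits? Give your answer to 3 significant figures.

3340 km

Semi-major axis a = 6371 + 1680 = 8051 km. Period T = 2π√(a³/μ) = 2π√(8051³/398600) = 7189.3 s = 119.82 min.
During one orbit Earth rotates (7189.3 / 86164) × 360° = 30.04°.
At the equator that is 30.04° × (2π·6371/360) km/° = 30.04 × 111.2 = 3340 km.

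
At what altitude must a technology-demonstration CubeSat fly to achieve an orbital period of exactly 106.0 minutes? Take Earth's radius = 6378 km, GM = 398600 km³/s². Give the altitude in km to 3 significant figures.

T = 106.0 min = 6360.0 s.
From T = 2π√(a³/μ): a = (μ T²/4π²)^(1/3) = (398600 × 6360.0² / 4π²)^(1/3) = 7419 km.
Altitude h = a − R = 7419 − 6378 = 1041 km.

1040 km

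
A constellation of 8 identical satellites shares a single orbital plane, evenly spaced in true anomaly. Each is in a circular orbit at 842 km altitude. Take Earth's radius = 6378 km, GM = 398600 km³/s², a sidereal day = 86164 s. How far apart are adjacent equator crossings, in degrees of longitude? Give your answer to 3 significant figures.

Semi-major axis a = 6378 + 842 = 7220 km. Period T = 2π√(a³/μ) = 2π√(7220³/398600) = 6105.4 s = 101.76 min.
Single-satellite node shift = (6105.4/86164) × 360° = 25.51°.
With 8 satellites evenly phased, successive equator crossings are 25.51/8 = 3.189° apart.

3.19°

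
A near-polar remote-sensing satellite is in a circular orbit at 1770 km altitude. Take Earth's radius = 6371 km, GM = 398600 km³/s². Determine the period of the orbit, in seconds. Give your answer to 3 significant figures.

7310 seconds

Semi-major axis a = 6371 + 1770 = 8141 km. Period T = 2π√(a³/μ) = 2π√(8141³/398600) = 7310.2 s = 121.84 min.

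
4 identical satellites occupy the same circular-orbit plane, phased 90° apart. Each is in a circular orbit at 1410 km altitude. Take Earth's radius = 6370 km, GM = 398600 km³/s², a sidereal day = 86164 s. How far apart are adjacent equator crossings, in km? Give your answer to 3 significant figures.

793 km

Semi-major axis a = 6370 + 1410 = 7780 km. Period T = 2π√(a³/μ) = 2π√(7780³/398600) = 6829.4 s = 113.82 min.
Single-satellite node shift = (6829.4/86164) × 360° = 28.53°.
With 4 satellites evenly phased, successive equator crossings are 28.53/4 = 7.133° apart.
That is 7.133 × 111.2 = 793 km at the equator.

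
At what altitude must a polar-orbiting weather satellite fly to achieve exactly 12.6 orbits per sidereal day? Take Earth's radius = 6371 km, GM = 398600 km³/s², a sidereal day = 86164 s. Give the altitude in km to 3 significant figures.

1420 km

Required period T = 86164 / 12.6 = 6838.4 s.
From T = 2π√(a³/μ): a = (μ T²/4π²)^(1/3) = (398600 × 6838.4² / 4π²)^(1/3) = 7787 km.
Altitude h = a − R = 7787 − 6371 = 1416 km.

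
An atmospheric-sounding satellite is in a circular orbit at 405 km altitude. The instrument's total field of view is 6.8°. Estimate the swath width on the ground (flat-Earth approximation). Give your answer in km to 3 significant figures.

48.1 km

Half-angle = 6.8°/2 = 3.4°.
Swath width ≈ 2h·tan(θ/2) = 2 × 405 × tan(3.4°) = 48.1 km.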